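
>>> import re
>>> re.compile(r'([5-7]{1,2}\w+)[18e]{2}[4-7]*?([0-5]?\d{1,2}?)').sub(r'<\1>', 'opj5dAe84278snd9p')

`\1` in the replacement pulls in group 1's text for each match.

'opj<5dA>78snd9p'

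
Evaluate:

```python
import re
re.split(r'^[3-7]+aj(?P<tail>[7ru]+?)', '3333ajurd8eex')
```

['', 'u', 'rd8eex']

Pattern: anchored at the start of the string; then one or more of a character in [3-7], then the literal 'aj'; then one or more of one of [7ru] (lazy) (captured as 'tail').
The `?` after the quantifier makes it lazy — it takes as little as possible before letting the rest of the pattern try.
Matches to split on: at [0:7] → '3333aju'.
`re.split` interleaves the captured-group text with the surrounding fragments.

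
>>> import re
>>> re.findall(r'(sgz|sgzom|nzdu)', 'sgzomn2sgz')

['sgz', 'sgz']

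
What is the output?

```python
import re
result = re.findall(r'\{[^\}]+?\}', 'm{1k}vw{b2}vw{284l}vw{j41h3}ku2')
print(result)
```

['{1k}', '{b2}', '{284l}', '{j41h3}']

Matches: at [1:5] → '{1k}'; at [7:11] → '{b2}'; at [13:19] → '{284l}'; at [21:28] → '{j41h3}'.
No capturing groups, so `findall` returns the 4 full match strings.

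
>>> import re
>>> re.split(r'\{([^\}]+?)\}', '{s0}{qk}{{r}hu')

Matches to split on: at [0:4] → '{s0}'; at [4:8] → '{qk}'; at [8:12] → '{{r}'.
`re.split` interleaves the captured-group text with the surrounding fragments.

['', 's0', '', 'qk', '', '{r', 'hu']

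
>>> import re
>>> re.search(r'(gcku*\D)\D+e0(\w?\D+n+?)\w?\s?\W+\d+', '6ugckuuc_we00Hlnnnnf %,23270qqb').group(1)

'gckuuc'

Pattern: the literal 'gck', then zero or more of the literal 'u', then a non-digit (captured); then one or more of a non-digit, then the literal 'e0'; then optionally a word character, then one or more of a non-digit, then one or more of the literal 'n' (lazy) (captured); then optionally a word character, then optionally whitespace, then one or more of a non-word character; then one or more of a digit.
Unlike `match`, `search` isn't anchored — it looks for the pattern anywhere in the string.
The match spans [2:28] → 'gckuuc_we00Hlnnnnf %,23270'.
Captured: group 1 = 'gckuuc', group 2 = '0Hlnnnn'.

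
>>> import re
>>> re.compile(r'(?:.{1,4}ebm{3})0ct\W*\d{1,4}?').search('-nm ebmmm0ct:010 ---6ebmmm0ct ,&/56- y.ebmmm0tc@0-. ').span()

The pattern matches 1 to 4 of any character, then the literal 'eb', then exactly 3 of a literal 'm' (non-capturing group); then the literal '0ct', then zero or more of a non-word character, then 1 to 4 of a digit (lazy).
Unlike `match`, `search` isn't anchored — it looks for the pattern anywhere in the string.
The match spans [0:14] → '-nm ebmmm0ct:0'.

(0, 14)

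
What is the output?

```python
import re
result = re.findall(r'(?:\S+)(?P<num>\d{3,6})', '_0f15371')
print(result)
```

['371']

Pattern: one or more of a non-whitespace character (non-capturing group); then 3 to 6 of a digit (captured as 'num').
Scanning left to right: at [0:8] match '_0f15371', group 1 = '371'.
Because there's exactly one group, `findall` drops the full match and keeps group 1 from the one hit.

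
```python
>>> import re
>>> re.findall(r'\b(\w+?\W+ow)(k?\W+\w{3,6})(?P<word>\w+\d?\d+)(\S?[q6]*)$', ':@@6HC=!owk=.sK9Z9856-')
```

The pattern matches a word boundary (`\b`, zero-width); then one or more of a word character (lazy), then one or more of a non-word character, then the literal 'ow' (captured); then optionally a literal 'k', then one or more of a non-word character, then 3 to 6 of a word character (captured); then one or more of a word character, then optionally a digit, then one or more of a digit (captured as 'word'); then optionally a non-whitespace character, then zero or more of one of [q6] (captured); then anchored at the end.
Scanning left to right: at [3:22] match '6HC=!owk=.sK9Z9856-', groups = ('6HC=!ow', 'k=.sK9Z98', '56', '-').
4 groups means the one result is a tuple of 4 captured strings — 1 here.

[('6HC=!ow', 'k=.sK9Z98', '56', '-')]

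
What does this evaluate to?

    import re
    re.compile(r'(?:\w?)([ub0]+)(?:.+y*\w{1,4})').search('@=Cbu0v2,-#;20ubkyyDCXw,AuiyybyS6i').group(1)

'bu0'

The pattern matches optionally a word character (non-capturing group); then one or more of one of [ub0] (captured); then one or more of any character, then zero or more of a literal 'y', then 1 to 4 of a word character (non-capturing group).
`re.search` tries every starting position until one works.
The match spans [2:34] → 'Cbu0v2,-#;20ubkyyDCXw,AuiyybyS6i'.
Captured: group 1 = 'bu0'.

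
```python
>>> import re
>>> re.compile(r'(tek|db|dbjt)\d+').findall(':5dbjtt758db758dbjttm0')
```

['db']

Scanning left to right: at [10:15] match 'db758', group 1 = 'db'.
One capturing group, so `findall` returns just the captured substring from the one match — 1 in all.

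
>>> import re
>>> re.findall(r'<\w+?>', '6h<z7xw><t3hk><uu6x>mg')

Walking the string: at [2:8] → '<z7xw>'; at [8:14] → '<t3hk>'; at [14:20] → '<uu6x>'.
`findall` yields the raw match text (3 of them) because the pattern has no groups.

['<z7xw>', '<t3hk>', '<uu6x>']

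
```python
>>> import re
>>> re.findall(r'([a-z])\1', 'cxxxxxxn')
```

['x', 'x', 'x']

A backreference is literal: `\1` must see the identical characters the first group matched.
Scanning left to right: at [1:3] match 'xx', group 1 = 'x'; at [3:5] match 'xx', group 1 = 'x'; at [5:7] match 'xx', group 1 = 'x'.
Because there's exactly one group, `findall` drops the full match and keeps group 1 from each hit.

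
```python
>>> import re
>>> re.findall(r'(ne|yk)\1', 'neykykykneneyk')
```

['yk', 'ne']

The backreference `\1` re-matches whatever the first group consumed, character for character.
With a single group, `findall` returns only what that group captured — 2 items.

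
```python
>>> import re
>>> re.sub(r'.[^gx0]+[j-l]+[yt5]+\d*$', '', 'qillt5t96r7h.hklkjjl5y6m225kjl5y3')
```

''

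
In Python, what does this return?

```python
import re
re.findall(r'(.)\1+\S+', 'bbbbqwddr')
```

['b']

`\1` is not a pattern — it's the concrete string captured by group 1, re-applied verbatim.
Matches: at [0:9] match 'bbbbqwddr', group 1 = 'b'.
`findall` collects group 1 from the one match (1 total).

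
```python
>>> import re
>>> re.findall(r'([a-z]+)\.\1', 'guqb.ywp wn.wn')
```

['wn']

After group 1 captures some text, `\1` only succeeds where that same text appears again.
Walking the string: at [9:14] match 'wn.wn', group 1 = 'wn'.
With a single group, `findall` returns only what that group captured — 1 item.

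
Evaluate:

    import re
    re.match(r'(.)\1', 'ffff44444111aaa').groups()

('f',)

A backreference is literal: `\1` must see the identical characters the first group matched.
`match` is anchored at position 0; if the pattern doesn't fit there, it returns None.
The match spans [0:2] → 'ff'.
Captured: group 1 = 'f'.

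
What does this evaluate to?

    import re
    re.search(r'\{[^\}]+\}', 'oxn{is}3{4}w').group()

'{is}'

`search` walks the string left to right and returns the first match it finds.
The match spans [3:7] → '{is}'.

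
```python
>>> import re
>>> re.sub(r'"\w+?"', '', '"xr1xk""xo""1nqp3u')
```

'"1nqp3u'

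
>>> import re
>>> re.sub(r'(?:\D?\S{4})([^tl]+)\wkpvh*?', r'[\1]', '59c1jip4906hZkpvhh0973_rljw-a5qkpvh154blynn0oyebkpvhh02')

A `+?`/`*?`/`{m,n}?` starts at its minimum and grows only as far as needed for what follows to match.
Each match is replaced using the text its own group 1 captured.

'[jip4906h]hh097[jw-a5]h1[ynn0oye]hh02'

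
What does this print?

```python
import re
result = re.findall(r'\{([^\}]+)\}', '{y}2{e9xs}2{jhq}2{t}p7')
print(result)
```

Walking the string: at [0:3] match '{y}', group 1 = 'y'; at [4:10] match '{e9xs}', group 1 = 'e9xs'; at [11:16] match '{jhq}', group 1 = 'jhq'; at [17:20] match '{t}', group 1 = 't'.
`findall` collects group 1 from each match (4 total).

['y', 'e9xs', 'jhq', 't']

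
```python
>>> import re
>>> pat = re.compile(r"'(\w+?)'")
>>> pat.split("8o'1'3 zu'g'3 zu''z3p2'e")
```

['8o', '1', '3 zu', 'g', "3 zu'", 'z3p2', 'e']

With a capturing group present, the delimiter's captured portion is kept in the result list.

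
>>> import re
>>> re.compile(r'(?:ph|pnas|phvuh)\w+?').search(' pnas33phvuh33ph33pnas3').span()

`re.search` tries every starting position until one works.
The match spans [1:6] → 'pnas3'.

(1, 6)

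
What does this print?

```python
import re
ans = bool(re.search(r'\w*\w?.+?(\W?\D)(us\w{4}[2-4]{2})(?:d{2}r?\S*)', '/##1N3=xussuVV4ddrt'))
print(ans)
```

Pattern: zero or more of a word character, then optionally a word character, then one or more of any character (lazy); then optionally a non-word character, then a non-digit (captured); then the literal 'us', then exactly 4 of a word character, then exactly 2 of a character in [2-4] (captured); then exactly 2 of a literal 'd', then optionally the literal 'r', then zero or more of a non-whitespace character (non-capturing group).
Here no position works, so the call returns None, and `bool(None)` is False.

False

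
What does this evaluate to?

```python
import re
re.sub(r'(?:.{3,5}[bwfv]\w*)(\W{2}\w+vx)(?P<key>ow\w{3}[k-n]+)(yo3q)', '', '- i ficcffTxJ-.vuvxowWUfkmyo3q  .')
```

Every occurrence is swapped for ''.

'  .'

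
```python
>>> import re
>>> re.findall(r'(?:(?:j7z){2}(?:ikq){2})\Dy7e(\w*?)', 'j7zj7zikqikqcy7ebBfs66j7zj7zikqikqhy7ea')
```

['', '']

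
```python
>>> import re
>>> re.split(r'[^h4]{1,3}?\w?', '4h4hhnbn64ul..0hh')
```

['4h4hh', '', '4', '', '', 'hh']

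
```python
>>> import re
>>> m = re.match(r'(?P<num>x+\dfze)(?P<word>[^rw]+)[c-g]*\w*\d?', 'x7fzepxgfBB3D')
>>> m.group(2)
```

The match spans [0:13] → 'x7fzepxgfBB3D'.
Captured: group 1 = 'x7fze', group 2 = 'pxgfBB3D'.

'pxgfBB3D'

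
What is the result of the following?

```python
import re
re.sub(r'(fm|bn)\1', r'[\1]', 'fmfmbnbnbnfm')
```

'[fm][bn]bnfm'

`\1` is not a pattern — it's the concrete string captured by group 1, re-applied verbatim.
`\1` in the replacement pulls in group 1's text for each match.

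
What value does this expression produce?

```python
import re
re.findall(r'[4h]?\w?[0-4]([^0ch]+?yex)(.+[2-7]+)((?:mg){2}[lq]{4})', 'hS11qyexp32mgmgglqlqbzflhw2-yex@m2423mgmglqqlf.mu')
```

[('1qyex', 'p32mgmgglqlqbzflhw2-yex@m2423', 'mgmglqql')]

The pattern matches optionally one of [4h], then optionally a word character, then a character in [0-4]; then one or more of any character except [0ch] (lazy), then the literal 'yex' (captured); then one or more of any character, then one or more of a character in [2-7] (captured); then the literal 'mg' repeated 2 times, then exactly 4 of one of [lq] (captured).
Walking the string: at [0:45] match 'hS11qyexp32mgmgglqlqbzflhw2-yex@m2423mgmglqql', groups = ('1qyex', 'p32mgmgglqlqbzflhw2-yex@m2423', 'mgmglqql').
Multiple groups make `findall` return tuples — one 3-tuple for the one match.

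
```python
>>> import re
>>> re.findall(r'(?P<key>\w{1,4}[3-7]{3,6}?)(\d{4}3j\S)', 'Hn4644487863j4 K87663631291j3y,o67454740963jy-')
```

[('Hn46444', '87863j4'), ('o674547', '40963jy')]

Pattern: 1 to 4 of a word character, then 3 to 6 of a character in [3-7] (lazy) (captured as 'key'); then exactly 4 of a digit, then the literal '3j', then a non-whitespace character (captured).
Matches: at [0:14] match 'Hn4644487863j4', groups = ('Hn46444', '87863j4'); at [31:45] match 'o67454740963jy', groups = ('o674547', '40963jy').
Multiple groups make `findall` return tuples — one 2-tuple for each match.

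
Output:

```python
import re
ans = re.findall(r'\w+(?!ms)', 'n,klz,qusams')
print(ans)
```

['n', 'klz', 'qusams']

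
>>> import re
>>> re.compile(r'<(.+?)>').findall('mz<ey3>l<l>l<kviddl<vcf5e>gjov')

Lazy quantifiers expand one character at a time until the remainder of the pattern can match.
With a single group, `findall` returns only what that group captured — 3 items.

['ey3', 'l', 'kviddl<vcf5e']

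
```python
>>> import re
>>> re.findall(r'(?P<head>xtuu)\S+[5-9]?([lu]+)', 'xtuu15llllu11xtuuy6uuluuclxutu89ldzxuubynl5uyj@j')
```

[('xtuu', 'u')]

Pattern: a literal 'x', then the literal 'tuu' (captured as 'head'); then one or more of a non-whitespace character, then optionally a character in [5-9]; then one or more of one of [lu] (captured).
Matches: at [0:44] match 'xtuu15llllu11xtuuy6uuluuclxutu89ldzxuubynl5u', groups = ('xtuu', 'u').
With 2 capturing groups, `findall` returns a 2-tuple per match.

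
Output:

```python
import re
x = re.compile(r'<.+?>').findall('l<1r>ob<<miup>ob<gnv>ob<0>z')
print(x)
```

A `+?`/`*?`/`{m,n}?` starts at its minimum and grows only as far as needed for what follows to match.
Matches: at [1:5] → '<1r>'; at [7:14] → '<<miup>'; at [16:21] → '<gnv>'; at [23:26] → '<0>'.
No capturing groups, so `findall` returns the 4 full match strings.

['<1r>', '<<miup>', '<gnv>', '<0>']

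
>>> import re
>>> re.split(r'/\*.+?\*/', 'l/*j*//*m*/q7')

['l', '', 'q7']

A `+?`/`*?`/`{m,n}?` starts at its minimum and grows only as far as needed for what follows to match.
Matches to split on: at [1:6] → '/*j*/'; at [6:11] → '/*m*/'.
`split` removes every match and returns the 3 fragments in between.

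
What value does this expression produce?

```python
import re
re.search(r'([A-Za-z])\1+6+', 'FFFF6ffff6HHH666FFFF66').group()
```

The backreference `\1` re-matches whatever the first group consumed, character for character.
`re.search` tries every starting position until one works.
The match spans [0:5] → 'FFFF6'.
Captured: group 1 = 'F'.

'FFFF6'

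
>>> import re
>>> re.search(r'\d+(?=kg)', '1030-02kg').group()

'02'

Because the assertion is zero-width, the text it checks is not consumed and won't appear in the result.
The match spans [5:7] → '02'.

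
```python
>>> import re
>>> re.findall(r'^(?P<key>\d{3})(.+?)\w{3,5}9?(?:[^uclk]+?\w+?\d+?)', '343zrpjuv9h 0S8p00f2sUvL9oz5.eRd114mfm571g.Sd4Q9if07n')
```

[('343', 'z')]

This matches anchored at the start of the string; then exactly 3 of a digit (captured as 'key'); then one or more of any character (lazy) (captured); then 3 to 5 of a word character, then optionally the literal '9'; then one or more of any character except [uclk] (lazy), then one or more of a word character (lazy), then one or more of a digit (lazy) (non-capturing group).
A `+?`/`*?`/`{m,n}?` starts at its minimum and grows only as far as needed for what follows to match.
Scanning left to right: at [0:15] match '343zrpjuv9h 0S8', groups = ('343', 'z').
Multiple groups make `findall` return tuples — one 2-tuple for the one match.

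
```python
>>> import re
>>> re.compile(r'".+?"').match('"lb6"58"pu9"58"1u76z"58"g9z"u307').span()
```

`re.match` won't scan ahead — the pattern has to work from the very first character.
The match spans [0:5] → '"lb6"'.

(0, 5)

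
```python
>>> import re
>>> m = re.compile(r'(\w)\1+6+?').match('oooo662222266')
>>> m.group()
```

'oooo6'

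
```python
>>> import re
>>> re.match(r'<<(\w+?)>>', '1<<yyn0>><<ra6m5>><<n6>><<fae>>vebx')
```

With `match`, the pattern is implicitly anchored at the beginning.
Here the string doesn't start with a match, so the call returns None.

None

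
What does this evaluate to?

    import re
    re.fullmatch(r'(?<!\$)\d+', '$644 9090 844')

None

`re.fullmatch` is like wrapping the pattern in `^…$` (in single-line mode).
Here the string isn't matched end-to-end, so the call returns None.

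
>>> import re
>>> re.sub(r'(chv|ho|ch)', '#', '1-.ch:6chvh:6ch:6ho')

'1-.#:6#h:6#:6#'

Branches in `(...|...)` are attempted left-to-right; the first branch that allows the whole pattern to succeed is taken.
Every occurrence is swapped for '#'.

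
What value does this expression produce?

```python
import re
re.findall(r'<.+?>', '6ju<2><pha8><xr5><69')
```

['<2>', '<pha8>', '<xr5>']

Lazy quantifiers expand one character at a time until the remainder of the pattern can match.
Scanning left to right: at [3:6] → '<2>'; at [6:12] → '<pha8>'; at [12:17] → '<xr5>'.
Since nothing is captured, `findall` lists the 3 matched substrings directly.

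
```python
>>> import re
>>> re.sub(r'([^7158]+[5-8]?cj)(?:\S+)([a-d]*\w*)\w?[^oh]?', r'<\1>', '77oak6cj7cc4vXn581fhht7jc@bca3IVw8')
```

This matches one or more of any character except [7158], then optionally a character in [5-8], then the literal 'cj' (captured); then one or more of a non-whitespace character (non-capturing group); then zero or more of a character in [a-d], then zero or more of a word character (captured); then optionally a word character, then optionally any character except [oh].
Each match is replaced using the text its own group 1 captured.

'77<oak6cj>'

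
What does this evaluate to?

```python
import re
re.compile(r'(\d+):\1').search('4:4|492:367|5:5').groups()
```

('4',)

The backreference `\1` re-matches whatever the first group consumed, character for character.
Unlike `match`, `search` isn't anchored — it looks for the pattern anywhere in the string.
The match spans [0:3] → '4:4'.
Captured: group 1 = '4'.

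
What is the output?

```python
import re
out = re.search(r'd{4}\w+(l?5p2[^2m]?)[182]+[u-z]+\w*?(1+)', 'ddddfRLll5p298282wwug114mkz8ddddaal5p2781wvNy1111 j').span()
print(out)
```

The match spans [0:49] → 'ddddfRLll5p298282wwug114mkz8ddddaal5p2781wvNy1111'.

(0, 49)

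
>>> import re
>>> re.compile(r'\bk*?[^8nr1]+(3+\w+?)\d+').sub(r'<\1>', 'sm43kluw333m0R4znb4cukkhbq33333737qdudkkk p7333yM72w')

'<3m>R4znb4cukkhbq33333737qdudkkk<3yM>w'

Pattern: a word boundary (`\b`, zero-width); then zero or more of the literal 'k' (lazy), then one or more of any character except [8nr1]; then one or more of the literal '3', then one or more of a word character (lazy) (captured); then one or more of a digit.
A non-greedy quantifier consumes as few characters as it can — just enough that the remainder of the pattern still matches from where it stops; whatever follows it matches normally.
Matches: at [0:13] → 'sm43kluw333m0'; at [41:51] → ' p7333yM72'.
The replacement refers to a captured group, so each match is rewritten using its own captured text.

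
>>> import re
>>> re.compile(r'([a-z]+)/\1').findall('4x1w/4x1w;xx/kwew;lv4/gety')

[]

After group 1 captures some text, `\1` only succeeds where that same text appears again.
`findall` collects group 1 from each match (0 total).
Nothing in the string satisfies the pattern, so the list is empty.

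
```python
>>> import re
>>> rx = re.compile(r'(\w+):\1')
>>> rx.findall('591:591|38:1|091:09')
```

`\1` is not a pattern — it's the concrete string captured by group 1, re-applied verbatim.
Scanning left to right: at [0:7] match '591:591', group 1 = '591'.
`findall` collects group 1 from the one match (1 total).

['591']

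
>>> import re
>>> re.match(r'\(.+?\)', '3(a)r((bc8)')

None

With `match`, the pattern is implicitly anchored at the beginning.
Here position 0 doesn't satisfy it, so the call returns None.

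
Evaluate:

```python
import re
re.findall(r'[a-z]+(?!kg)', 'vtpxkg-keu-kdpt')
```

['vtpxkg', 'keu', 'kdpt']

`(?!…)`/`(?<!…)` only lets a position through if the neighbouring text does NOT match; no characters are consumed.
No capturing groups, so `findall` returns the 3 full match strings.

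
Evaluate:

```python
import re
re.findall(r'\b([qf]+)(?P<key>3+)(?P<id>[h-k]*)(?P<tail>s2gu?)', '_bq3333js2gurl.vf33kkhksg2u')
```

[]

Pattern: a word boundary (`\b`, zero-width); then one or more of one of [qf] (captured); then one or more of a literal '3' (captured as 'key'); then zero or more of a character in [h-k] (captured as 'id'); then the literal 's2g', then optionally the literal 'u' (captured as 'tail').
`findall` packs the 4 group values into a tuple for every match.
Nothing in the string satisfies the pattern, so the list is empty.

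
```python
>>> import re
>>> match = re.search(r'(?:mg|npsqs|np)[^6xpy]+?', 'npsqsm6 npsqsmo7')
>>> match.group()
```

'npsqsm'

Branches in `(...|...)` are attempted left-to-right; the first branch that allows the whole pattern to succeed is taken.
`re.search` scans for the first position where the pattern succeeds.
The match spans [0:6] → 'npsqsm'.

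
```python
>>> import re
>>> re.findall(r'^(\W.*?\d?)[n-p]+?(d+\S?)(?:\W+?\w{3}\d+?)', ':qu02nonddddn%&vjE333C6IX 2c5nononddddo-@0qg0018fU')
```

Pattern: anchored at the start of the string; then a non-word character, then zero or more of any character (lazy), then optionally a digit (captured); then one or more of a character in [n-p] (lazy); then one or more of the literal 'd', then optionally a non-whitespace character (captured); then one or more of a non-word character (lazy), then exactly 3 of a word character, then one or more of a digit (lazy) (non-capturing group).
The `?` after the quantifier makes it lazy — it takes as little as possible before letting the rest of the pattern try.
Scanning left to right: at [0:19] match ':qu02nonddddn%&vjE3', groups = (':qu02', 'ddddn').
Multiple groups make `findall` return tuples — one 2-tuple for the one match.

[(':qu02', 'ddddn')]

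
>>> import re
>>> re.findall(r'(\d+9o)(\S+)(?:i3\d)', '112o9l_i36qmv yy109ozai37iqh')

Pattern: one or more of a digit, then the literal '9o' (captured); then one or more of a non-whitespace character (captured); then the literal 'i3', then a digit (non-capturing group).
Matches: at [16:25] match '109ozai37', groups = ('109o', 'za').
`findall` packs the 2 group values into a tuple for every match.

[('109o', 'za')]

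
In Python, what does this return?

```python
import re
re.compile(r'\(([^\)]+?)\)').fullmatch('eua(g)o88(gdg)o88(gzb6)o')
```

None

`fullmatch` succeeds only if the pattern covers the string from start to end.
Here the pattern can't cover the whole string, so the call returns None.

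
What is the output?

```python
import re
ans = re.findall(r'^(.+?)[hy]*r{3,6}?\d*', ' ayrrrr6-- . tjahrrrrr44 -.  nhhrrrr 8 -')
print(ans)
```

[' a']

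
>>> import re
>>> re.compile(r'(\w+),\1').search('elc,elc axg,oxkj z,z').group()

'elc,elc'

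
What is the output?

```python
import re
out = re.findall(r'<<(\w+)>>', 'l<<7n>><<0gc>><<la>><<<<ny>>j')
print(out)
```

['7n', '0gc', 'la', 'ny']

One capturing group, so `findall` returns just the captured substring from each match — 4 in all.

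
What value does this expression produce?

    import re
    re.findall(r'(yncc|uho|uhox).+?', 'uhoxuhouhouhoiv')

['uho', 'uho', 'uho']

`|` is ordered: at each position the engine commits to the first alternative that works.
One capturing group, so `findall` returns just the captured substring from each match — 3 in all.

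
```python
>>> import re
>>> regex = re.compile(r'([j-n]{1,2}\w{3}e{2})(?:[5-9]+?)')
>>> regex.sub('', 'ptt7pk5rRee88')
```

A non-greedy quantifier consumes as few characters as it can — just enough that the remainder of the pattern still matches from where it stops; whatever follows it matches normally.
`sub` substitutes '' at each match site.

'ptt7p8'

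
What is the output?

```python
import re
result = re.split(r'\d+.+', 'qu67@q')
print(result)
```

Pattern: one or more of a digit; then one or more of any character.
Matches to split on: at [2:6] → '67@q'.
The string is cut at each match, leaving 2 pieces.

['qu', '']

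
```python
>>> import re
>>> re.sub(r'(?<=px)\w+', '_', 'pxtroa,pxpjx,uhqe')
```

'px_,px_,uhqe'

Lookahead/lookbehind check context without consuming it, so the matched span excludes the asserted characters.
Each match is replaced by '_'.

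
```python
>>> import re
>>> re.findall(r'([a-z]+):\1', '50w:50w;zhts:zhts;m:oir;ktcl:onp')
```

['zhts']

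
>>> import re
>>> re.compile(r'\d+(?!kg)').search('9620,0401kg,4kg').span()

A negative assertion filters positions out without eating any characters.
The match spans [0:4] → '9620'.

(0, 4)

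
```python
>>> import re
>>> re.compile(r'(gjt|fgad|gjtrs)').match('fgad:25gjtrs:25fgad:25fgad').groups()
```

The match spans [0:4] → 'fgad'.
Captured: group 1 = 'fgad'.

('fgad',)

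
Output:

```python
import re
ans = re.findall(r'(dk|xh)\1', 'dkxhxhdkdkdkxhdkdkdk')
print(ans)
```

['xh', 'dk', 'dk']

The backreference `\1` re-matches whatever the first group consumed, character for character.
Walking the string: at [2:6] match 'xhxh', group 1 = 'xh'; at [6:10] match 'dkdk', group 1 = 'dk'; at [14:18] match 'dkdk', group 1 = 'dk'.
With a single group, `findall` returns only what that group captured — 3 items.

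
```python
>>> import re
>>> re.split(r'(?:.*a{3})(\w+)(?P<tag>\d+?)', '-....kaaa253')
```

['', '25', '3', '']

Because the pattern has a capturing group, `split` also inserts each captured text between the pieces.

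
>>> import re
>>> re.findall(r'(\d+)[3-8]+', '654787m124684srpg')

['65478', '12468']

This matches one or more of a digit (captured); then one or more of a character in [3-8].
Scanning left to right: at [0:6] match '654787', group 1 = '65478'; at [7:13] match '124684', group 1 = '12468'.
`findall` collects group 1 from each match (2 total).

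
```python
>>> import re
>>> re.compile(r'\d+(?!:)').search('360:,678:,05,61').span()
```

(0, 2)

A negative assertion filters positions out without eating any characters.
Unlike `match`, `search` isn't anchored — it looks for the pattern anywhere in the string.
The match spans [0:2] → '36'.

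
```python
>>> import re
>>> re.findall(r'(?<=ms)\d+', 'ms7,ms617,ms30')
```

['7', '617', '30']

Lookahead/lookbehind check context without consuming it, so the matched span excludes the asserted characters.
Walking the string: at [2:3] → '7'; at [6:9] → '617'; at [12:14] → '30'.
`findall` yields the raw match text (3 of them) because the pattern has no groups.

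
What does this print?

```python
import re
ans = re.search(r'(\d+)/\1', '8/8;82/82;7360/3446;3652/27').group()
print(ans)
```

`\1` has to match the exact text group 1 already captured.
Unlike `match`, `search` isn't anchored — it looks for the pattern anywhere in the string.
The match spans [0:3] → '8/8'.
Captured: group 1 = '8'.

8/8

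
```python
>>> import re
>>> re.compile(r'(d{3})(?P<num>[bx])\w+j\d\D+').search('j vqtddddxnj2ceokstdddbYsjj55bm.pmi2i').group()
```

Pattern: exactly 3 of a literal 'd' (captured); then one of [bx] (captured as 'num'); then one or more of a word character, then a literal 'j', then a digit; then one or more of a non-digit.
`re.search` tries every starting position until one works.
The match spans [6:27] → 'dddxnj2ceokstdddbYsjj'.
Captured: group 1 = 'ddd', group 2 = 'x'.

'dddxnj2ceokstdddbYsjj'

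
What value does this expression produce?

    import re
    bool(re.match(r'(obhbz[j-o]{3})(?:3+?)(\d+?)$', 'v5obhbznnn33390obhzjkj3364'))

This matches the literal 'obh', then the literal 'bz', then exactly 3 of a character in [j-o] (captured); then one or more of a literal '3' (lazy) (non-capturing group); then one or more of a digit (lazy) (captured); then anchored at the end.
`match` is anchored at position 0; if the pattern doesn't fit there, it returns None.
Here the pattern fails at index 0, so the call returns None, and `bool(None)` is False.

False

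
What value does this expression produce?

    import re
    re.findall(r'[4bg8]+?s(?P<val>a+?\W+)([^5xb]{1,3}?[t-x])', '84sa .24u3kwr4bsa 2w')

[('a .', '24u'), ('a ', '2w')]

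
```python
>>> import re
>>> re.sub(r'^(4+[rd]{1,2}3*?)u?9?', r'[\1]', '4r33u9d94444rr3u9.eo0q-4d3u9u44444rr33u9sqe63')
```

'[4r]33u9d94444rr3u9.eo0q-4d3u9u44444rr33u9sqe63'

The pattern matches anchored at the start of the string; then one or more of a literal '4', then 1 to 2 of one of [rd], then zero or more of the literal '3' (lazy) (captured); then optionally the literal 'u', then optionally a literal '9'.
A non-greedy quantifier consumes as few characters as it can — just enough that the remainder of the pattern still matches from where it stops; whatever follows it matches normally.
Matches: at [0:2] → '4r'.
`\1` in the replacement pulls in group 1's text for each match.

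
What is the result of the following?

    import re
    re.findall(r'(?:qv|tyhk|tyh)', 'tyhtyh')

['tyh', 'tyh']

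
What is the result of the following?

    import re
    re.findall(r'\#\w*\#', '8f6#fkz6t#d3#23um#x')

Since nothing is captured, `findall` lists the 2 matched substrings directly.

['#fkz6t#', '#23um#']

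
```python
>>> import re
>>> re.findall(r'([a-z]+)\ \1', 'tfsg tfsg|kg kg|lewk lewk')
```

The backreference `\1` re-matches whatever the first group consumed, character for character.
Because there's exactly one group, `findall` drops the full match and keeps group 1 from each hit.

['tfsg', 'kg', 'lewk']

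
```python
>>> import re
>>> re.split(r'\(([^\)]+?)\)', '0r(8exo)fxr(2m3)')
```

['0r', '8exo', 'fxr', '2m3', '']

Because the pattern has a capturing group, `split` also inserts each captured text between the pieces.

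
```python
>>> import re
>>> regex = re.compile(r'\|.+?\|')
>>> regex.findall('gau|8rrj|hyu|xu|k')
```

['|8rrj|', '|xu|']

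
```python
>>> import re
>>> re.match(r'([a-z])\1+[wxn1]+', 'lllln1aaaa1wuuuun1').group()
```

'lllln1'

`\1` is not a pattern — it's the concrete string captured by group 1, re-applied verbatim.
`match` is anchored at position 0; if the pattern doesn't fit there, it returns None.
The match spans [0:6] → 'lllln1'.
Captured: group 1 = 'l'.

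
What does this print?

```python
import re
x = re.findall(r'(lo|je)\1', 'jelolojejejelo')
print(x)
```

['lo', 'je']

After group 1 captures some text, `\1` only succeeds where that same text appears again.
Walking the string: at [2:6] match 'lolo', group 1 = 'lo'; at [6:10] match 'jeje', group 1 = 'je'.
With a single group, `findall` returns only what that group captured — 2 items.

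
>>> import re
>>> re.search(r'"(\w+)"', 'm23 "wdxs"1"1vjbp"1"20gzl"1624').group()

'"wdxs"'

`re.search` scans for the first position where the pattern succeeds.
The match spans [4:10] → '"wdxs"'.
Captured: group 1 = 'wdxs'.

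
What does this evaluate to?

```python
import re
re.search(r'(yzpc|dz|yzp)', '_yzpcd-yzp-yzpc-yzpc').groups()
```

('yzpc',)

The regex engine tests alternatives in the order written; an earlier branch that matches wins even if a later one would match more.
Unlike `match`, `search` isn't anchored — it looks for the pattern anywhere in the string.
The match spans [1:5] → 'yzpc'.
Captured: group 1 = 'yzpc'.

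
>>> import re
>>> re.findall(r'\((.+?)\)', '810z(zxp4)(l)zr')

Matches: at [4:10] match '(zxp4)', group 1 = 'zxp4'; at [10:13] match '(l)', group 1 = 'l'.
`findall` collects group 1 from each match (2 total).

['zxp4', 'l']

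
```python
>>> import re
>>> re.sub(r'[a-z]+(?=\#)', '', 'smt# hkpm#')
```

Because the assertion is zero-width, the text it checks is not consumed and won't appear in the result.
Every occurrence is swapped for ''.

'# #'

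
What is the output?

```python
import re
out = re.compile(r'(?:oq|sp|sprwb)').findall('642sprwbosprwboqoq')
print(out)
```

['sp', 'sp', 'oq', 'oq']

The regex engine tests alternatives in the order written; an earlier branch that matches wins even if a later one would match more.
Walking the string: at [3:5] → 'sp'; at [9:11] → 'sp'; at [14:16] → 'oq'; at [16:18] → 'oq'.
Since nothing is captured, `findall` lists the 4 matched substrings directly.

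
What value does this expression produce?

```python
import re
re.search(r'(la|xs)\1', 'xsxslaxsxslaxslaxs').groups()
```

('xs',)

The match spans [0:4] → 'xsxs'.
Captured: group 1 = 'xs'.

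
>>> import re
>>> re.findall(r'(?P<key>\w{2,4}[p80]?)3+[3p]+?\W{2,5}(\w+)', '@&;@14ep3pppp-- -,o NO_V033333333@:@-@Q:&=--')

[('14ep', 'o'), ('NO_V0', 'Q')]

This matches 2 to 4 of a word character, then optionally one of [p80] (captured as 'key'); then one or more of the literal '3', then one or more of one of [3p] (lazy), then 2 to 5 of a non-word character; then one or more of a word character (captured).
Multiple groups make `findall` return tuples — one 2-tuple for each match.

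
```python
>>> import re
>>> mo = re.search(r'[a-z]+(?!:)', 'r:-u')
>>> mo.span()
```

(3, 4)

A negative assertion filters positions out without eating any characters.
The match spans [3:4] → 'u'.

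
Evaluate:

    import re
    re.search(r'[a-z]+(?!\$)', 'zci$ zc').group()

The negative lookahead/lookbehind blocks any match where the forbidden context is present.
`re.search` tries every starting position until one works.
The match spans [0:2] → 'zc'.

'zc'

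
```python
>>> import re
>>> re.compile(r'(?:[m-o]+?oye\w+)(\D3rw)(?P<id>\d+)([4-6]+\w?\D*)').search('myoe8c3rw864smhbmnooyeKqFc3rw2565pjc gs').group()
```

The match spans [16:39] → 'mnooyeKqFc3rw2565pjc gs'.

'mnooyeKqFc3rw2565pjc gs'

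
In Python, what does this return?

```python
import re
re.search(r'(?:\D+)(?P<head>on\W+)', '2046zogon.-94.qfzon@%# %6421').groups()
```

('on.-',)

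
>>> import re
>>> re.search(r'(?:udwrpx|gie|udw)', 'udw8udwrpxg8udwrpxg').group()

'udw'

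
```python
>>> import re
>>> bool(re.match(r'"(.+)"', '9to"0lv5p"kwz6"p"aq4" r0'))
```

False

`match` is anchored at position 0; if the pattern doesn't fit there, it returns None.
Here position 0 doesn't satisfy it, so the call returns None, and `bool(None)` is False.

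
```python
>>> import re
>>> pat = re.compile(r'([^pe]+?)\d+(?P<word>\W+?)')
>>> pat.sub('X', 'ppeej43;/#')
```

'ppeeX/#'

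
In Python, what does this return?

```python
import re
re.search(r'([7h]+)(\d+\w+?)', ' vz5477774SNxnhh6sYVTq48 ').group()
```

'77774S'

Pattern: one or more of one of [7h] (captured); then one or more of a digit, then one or more of a word character (lazy) (captured).
`re.search` scans for the first position where the pattern succeeds.
The match spans [5:11] → '77774S'.
Captured: group 1 = '7777', group 2 = '4S'.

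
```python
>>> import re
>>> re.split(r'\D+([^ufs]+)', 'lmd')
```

This matches one or more of a non-digit; then one or more of any character except [ufs] (captured).
Matches to split on: at [0:3] → 'lmd'.
`re.split` interleaves the captured-group text with the surrounding fragments.

['', 'd', '']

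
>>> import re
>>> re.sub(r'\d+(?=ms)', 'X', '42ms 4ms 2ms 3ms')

The positive lookaround only admits positions where the adjacent text matches; those characters stay outside the span.
Matches: at [0:2] → '42'; at [5:6] → '4'; at [9:10] → '2'; at [13:14] → '3'.
Every occurrence is swapped for 'X'.

'Xms Xms Xms Xms'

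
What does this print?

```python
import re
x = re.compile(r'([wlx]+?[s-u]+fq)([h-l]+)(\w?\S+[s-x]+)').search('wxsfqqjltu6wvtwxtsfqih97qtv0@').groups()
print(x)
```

('wxtsfq', 'ih', '97qtv')

The match spans [14:27] → 'wxtsfqih97qtv'.
Captured: group 1 = 'wxtsfq', group 2 = 'ih', group 3 = '97qtv'.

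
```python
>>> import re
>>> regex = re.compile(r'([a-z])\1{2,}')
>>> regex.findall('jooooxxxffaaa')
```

A backreference is literal: `\1` must see the identical characters the first group matched.
Walking the string: at [1:5] match 'oooo', group 1 = 'o'; at [5:8] match 'xxx', group 1 = 'x'; at [10:13] match 'aaa', group 1 = 'a'.
`findall` collects group 1 from each match (3 total).

['o', 'x', 'a']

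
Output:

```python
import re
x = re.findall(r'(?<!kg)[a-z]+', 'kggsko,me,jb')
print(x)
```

['kggsko', 'me', 'jb']

`(?!…)`/`(?<!…)` only lets a position through if the neighbouring text does NOT match; no characters are consumed.
Walking the string: at [0:6] → 'kggsko'; at [7:9] → 'me'; at [10:12] → 'jb'.
With no groups in the pattern, `findall` gives back each whole match — 3 here.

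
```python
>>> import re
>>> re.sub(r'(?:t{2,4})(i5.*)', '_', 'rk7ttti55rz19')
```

This matches 2 to 4 of a literal 't' (non-capturing group); then the literal 'i5', then zero or more of any character (captured).
Matches: at [3:13] → 'ttti55rz19'.
Each match is replaced by '_'.

'rk7_'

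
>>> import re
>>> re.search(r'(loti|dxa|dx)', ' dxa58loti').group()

'dxa'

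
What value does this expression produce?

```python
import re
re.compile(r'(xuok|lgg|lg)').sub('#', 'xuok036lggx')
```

Alternation isn't longest-match — the leftmost alternative that fits at this position is chosen.
Each match is replaced by '#'.

'#036#x'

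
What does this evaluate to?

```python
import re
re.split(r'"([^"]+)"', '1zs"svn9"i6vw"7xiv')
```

['1zs', 'svn9', 'i6vw"7xiv']

Because the pattern has a capturing group, `split` also inserts each captured text between the pieces.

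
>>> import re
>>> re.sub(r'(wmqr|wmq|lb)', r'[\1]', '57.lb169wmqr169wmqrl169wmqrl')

'57.[lb]169[wmqr]169[wmqr]l169[wmqr]l'

Alternation tries branches left to right and keeps the first one that lets the overall match succeed at that position.
Matches: at [3:5] → 'lb'; at [8:12] → 'wmqr'; at [15:19] → 'wmqr'; at [23:27] → 'wmqr'.
The replacement refers to a captured group, so each match is rewritten using its own captured text.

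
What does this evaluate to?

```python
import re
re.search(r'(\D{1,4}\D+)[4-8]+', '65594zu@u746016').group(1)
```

This matches 1 to 4 of a non-digit, then one or more of a non-digit (captured); then one or more of a character in [4-8].
Unlike `match`, `search` isn't anchored — it looks for the pattern anywhere in the string.
The match spans [5:12] → 'zu@u746'.
Captured: group 1 = 'zu@u'.

'zu@u'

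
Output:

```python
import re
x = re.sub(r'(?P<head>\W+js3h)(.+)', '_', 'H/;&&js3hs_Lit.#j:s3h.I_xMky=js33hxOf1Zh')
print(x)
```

This matches one or more of a non-word character, then the literal 'j', then the literal 's3h' (captured as 'head'); then one or more of any character (captured).
Every occurrence is swapped for '_'.

H_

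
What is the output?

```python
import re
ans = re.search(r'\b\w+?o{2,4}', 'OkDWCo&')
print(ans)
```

None

Pattern: a word boundary (`\b`, zero-width); then one or more of a word character (lazy); then 2 to 4 of a literal 'o'.
`re.search` scans for the first position where the pattern succeeds.
Here the pattern never matches, so the call returns None.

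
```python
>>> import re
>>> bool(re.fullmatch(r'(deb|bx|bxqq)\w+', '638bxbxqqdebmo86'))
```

False

`re.fullmatch` is like wrapping the pattern in `^…$` (in single-line mode).
Here there's no way to consume every character, so the call returns None, and `bool(None)` is False.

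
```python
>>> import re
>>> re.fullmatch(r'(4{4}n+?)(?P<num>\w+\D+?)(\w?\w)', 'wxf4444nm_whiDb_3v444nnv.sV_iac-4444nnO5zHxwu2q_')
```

None

The pattern matches exactly 4 of a literal '4', then one or more of the literal 'n' (lazy) (captured); then one or more of a word character, then one or more of a non-digit (lazy) (captured as 'num'); then optionally a word character, then a word character (captured).
`re.fullmatch` requires the pattern to consume the entire string.
Here the pattern can't cover the whole string, so the call returns None.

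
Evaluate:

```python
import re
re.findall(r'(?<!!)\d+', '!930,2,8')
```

Because the assertion is negative and zero-width, positions next to the forbidden text are skipped.
Walking the string: at [2:4] → '30'; at [5:6] → '2'; at [7:8] → '8'.
Since nothing is captured, `findall` lists the 3 matched substrings directly.

['30', '2', '8']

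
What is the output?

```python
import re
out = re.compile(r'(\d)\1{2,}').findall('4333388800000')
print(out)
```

The backreference `\1` re-matches whatever the first group consumed, character for character.
Matches: at [1:5] match '3333', group 1 = '3'; at [5:8] match '888', group 1 = '8'; at [8:13] match '00000', group 1 = '0'.
`findall` collects group 1 from each match (3 total).

['3', '8', '0']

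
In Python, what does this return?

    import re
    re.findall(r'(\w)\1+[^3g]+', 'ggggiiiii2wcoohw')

['g']

`\1` has to match the exact text group 1 already captured.
`findall` collects group 1 from the one match (1 total).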